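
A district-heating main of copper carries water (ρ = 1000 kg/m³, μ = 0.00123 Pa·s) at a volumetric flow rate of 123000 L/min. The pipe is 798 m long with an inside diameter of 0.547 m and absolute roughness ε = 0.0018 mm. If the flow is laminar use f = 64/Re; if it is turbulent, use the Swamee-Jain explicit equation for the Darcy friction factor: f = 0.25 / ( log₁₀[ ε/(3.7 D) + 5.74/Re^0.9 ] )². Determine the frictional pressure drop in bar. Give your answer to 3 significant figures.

Q = 123000 L/min = 123000/60000 = 2.05 m³/s.
Cross-sectional area A = πD²/4 = π(0.547)²/4 = 0.235 m²; mean velocity V = Q/A = 2.05/0.235 = 8.723 m/s.
Reynolds number Re = ρVD/μ = 1000 · 8.723 · 0.547 / 0.00123 = 3.879e+06.
Re > 4000 → turbulent. Relative roughness ε/D = 1.8e-06/0.547 = 3.29e-06. Swamee-Jain: f = 0.25/(log₁₀[3.29e-06/3.7 + 5.74/3.879e+06^0.9])² = 0.25/(log₁₀[8.89e-07 + 6.75e-06])² = 0.25/(-5.117)² = 0.009547.
Darcy-Weisbach: ΔP = f(L/D)(ρV²/2) = 0.009547·(798/0.547)·(1000·8.723²/2) = 0.009547·1459·3.805e+04 = 5.3e+05 Pa.
ΔP = 5.3e+05 Pa = 5.30 bar.

ΔP ≈ 5.30 bar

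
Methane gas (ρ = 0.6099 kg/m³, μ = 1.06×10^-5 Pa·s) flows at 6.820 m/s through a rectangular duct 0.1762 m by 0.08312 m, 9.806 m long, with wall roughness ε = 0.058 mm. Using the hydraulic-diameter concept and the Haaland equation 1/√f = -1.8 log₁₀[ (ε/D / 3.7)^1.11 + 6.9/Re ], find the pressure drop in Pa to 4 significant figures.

ΔP ≈ 28.03 Pa

Hydraulic diameter D_h = 4A/P = 4·(0.1762·0.08312)/(2·(0.1762+0.08312)) = 0.05858/0.5186 = 0.113 m.
Re = ρVD_h/μ = 0.6099·6.82·0.113/1.06e-05 = 4.432e+04.
ε/D_h = 5.8e-05/0.113 = 0.000513; Haaland gives 1/√f = -1.8 log₁₀[5.22e-05+0.000156] = 6.628, so f = 0.02276.
ΔP = f(L/D_h)(ρV²/2) = 0.02276·9.806/0.113·14.18 = 28.03 Pa.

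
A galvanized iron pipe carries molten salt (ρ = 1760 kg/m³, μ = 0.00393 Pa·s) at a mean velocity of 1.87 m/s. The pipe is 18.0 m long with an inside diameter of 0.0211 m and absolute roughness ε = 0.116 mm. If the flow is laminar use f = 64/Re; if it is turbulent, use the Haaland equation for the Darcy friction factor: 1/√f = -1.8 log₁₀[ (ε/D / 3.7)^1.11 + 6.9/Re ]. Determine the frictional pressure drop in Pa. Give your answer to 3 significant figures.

ΔP ≈ 93000 Pa

Reynolds number Re = ρVD/μ = 1760 · 1.87 · 0.0211 / 0.00393 = 1.767e+04.
Re > 4000 → turbulent. Relative roughness ε/D = 0.000116/0.0211 = 0.0055. Haaland: 1/√f = -1.8 log₁₀[(0.0055/3.7)^1.11 + 6.9/1.767e+04] = -1.8 log₁₀[0.000726 + 0.00039] = 5.314, so f = 0.03541.
Darcy-Weisbach: ΔP = f(L/D)(ρV²/2) = 0.03541·(18/0.0211)·(1760·1.87²/2) = 0.03541·853.1·3077 = 9.297e+04 Pa.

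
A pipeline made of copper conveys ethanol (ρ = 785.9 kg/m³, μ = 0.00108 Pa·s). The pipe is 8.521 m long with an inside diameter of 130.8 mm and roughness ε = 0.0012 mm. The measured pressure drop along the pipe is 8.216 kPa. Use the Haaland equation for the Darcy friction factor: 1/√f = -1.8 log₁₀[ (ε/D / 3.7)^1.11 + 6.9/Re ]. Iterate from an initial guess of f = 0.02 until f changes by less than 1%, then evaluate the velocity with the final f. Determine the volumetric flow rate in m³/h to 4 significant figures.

Q ≈ 237.4 m³/h

Rearranging Darcy-Weisbach: V = √(2·ΔP·D/(f·L·ρ)). With ε/D = 1.2e-06/0.1308 = 9.17e-06, iterate starting from f = 0.02:
  f = 0.02 → V = √(2·8216·0.1308/(0.02·8.521·785.9)) = 4.006 m/s; Re = ρVD/μ = 3.813e+05; f → 0.01381
  f = 0.01381 → V = 4.822 m/s; Re = 4.589e+05; f → 0.01336
  f = 0.01336 → V = 4.901 m/s; Re = 4.665e+05; f → 0.01333
Converged (Δf/f < 1%). With the final f = 0.01333: V = √(2·8216·0.1308/(0.01333·8.521·785.9)) = 4.908 m/s.
Q = V·A = 4.908·(π/4·0.1308²) = 0.06595 m³/s = 237.4 m³/h.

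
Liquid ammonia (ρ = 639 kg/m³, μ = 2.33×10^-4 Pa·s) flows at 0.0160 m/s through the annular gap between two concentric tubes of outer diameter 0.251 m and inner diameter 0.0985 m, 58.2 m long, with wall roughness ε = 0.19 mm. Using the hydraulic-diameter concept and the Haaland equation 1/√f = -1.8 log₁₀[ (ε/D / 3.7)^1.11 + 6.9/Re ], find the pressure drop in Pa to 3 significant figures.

ΔP ≈ 1.12 Pa

Hydraulic diameter D_h = 4A/P = D_o - D_i = 0.251 - 0.0985 = 0.1525 m.
Re = ρVD_h/μ = 639·0.016·0.1525/0.000233 = 6692.
ε/D_h = 0.00019/0.1525 = 0.00125; Haaland gives 1/√f = -1.8 log₁₀[0.00014+0.00103] = 5.277, so f = 0.03592.
ΔP = f(L/D_h)(ρV²/2) = 0.03592·58.2/0.1525·0.08179 = 1.121 Pa.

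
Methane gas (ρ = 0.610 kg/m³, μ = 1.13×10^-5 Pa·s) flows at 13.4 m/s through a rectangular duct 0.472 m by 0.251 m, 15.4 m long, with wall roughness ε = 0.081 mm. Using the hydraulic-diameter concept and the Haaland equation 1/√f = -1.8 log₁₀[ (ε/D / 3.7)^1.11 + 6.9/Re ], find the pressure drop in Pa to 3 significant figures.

Hydraulic diameter D_h = 4A/P = 4·(0.472·0.251)/(2·(0.472+0.251)) = 0.4739/1.446 = 0.3277 m.
Re = ρVD_h/μ = 0.61·13.4·0.3277/1.13e-05 = 2.371e+05.
ε/D_h = 8.1e-05/0.3277 = 0.000247; Haaland gives 1/√f = -1.8 log₁₀[2.32e-05+2.91e-05] = 7.707, so f = 0.01684.
ΔP = f(L/D_h)(ρV²/2) = 0.01684·15.4/0.3277·54.77 = 43.33 Pa.

ΔP ≈ 43.3 Pa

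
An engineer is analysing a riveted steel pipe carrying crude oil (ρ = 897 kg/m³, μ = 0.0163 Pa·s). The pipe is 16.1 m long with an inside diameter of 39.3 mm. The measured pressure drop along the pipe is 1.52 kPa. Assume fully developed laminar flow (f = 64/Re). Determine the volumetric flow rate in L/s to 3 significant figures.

Q ≈ 0.339 L/s

For laminar flow, f = 64/Re with Re = ρVD/μ, so Darcy-Weisbach reduces to ΔP = 32μLV/D². Solving for V: V = ΔP·D²/(32μL) = 1520·(0.0393)²/(32·0.0163·16.1) = 0.2796 m/s.
Check: Re = ρVD/μ = 897·0.2796·0.0393/0.0163 = 604.6 < 2300, so the laminar assumption holds.
Q = V·A = 0.2796·(π/4·0.0393²) = 0.0003391 m³/s = 0.339 L/s.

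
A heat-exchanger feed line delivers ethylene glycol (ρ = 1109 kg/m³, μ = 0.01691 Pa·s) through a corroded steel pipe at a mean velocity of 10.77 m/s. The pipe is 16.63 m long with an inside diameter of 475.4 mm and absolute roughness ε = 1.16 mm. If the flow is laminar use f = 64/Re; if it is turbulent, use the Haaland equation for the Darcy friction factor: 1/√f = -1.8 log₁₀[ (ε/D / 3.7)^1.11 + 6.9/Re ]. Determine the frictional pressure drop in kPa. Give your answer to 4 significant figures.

Reynolds number Re = ρVD/μ = 1109 · 10.77 · 0.4754 / 0.0169 = 3.358e+05.
Re > 4000 → turbulent. Relative roughness ε/D = 0.00116/0.4754 = 0.00244. Haaland: 1/√f = -1.8 log₁₀[(0.00244/3.7)^1.11 + 6.9/3.358e+05] = -1.8 log₁₀[0.000295 + 2.05e-05] = 6.303, so f = 0.02517.
Darcy-Weisbach: ΔP = f(L/D)(ρV²/2) = 0.02517·(16.63/0.4754)·(1109·10.77²/2) = 0.02517·34.98·6.432e+04 = 5.664e+04 Pa.
ΔP = 5.664e+04 Pa = 56.64 kPa.

ΔP ≈ 56.64 kPa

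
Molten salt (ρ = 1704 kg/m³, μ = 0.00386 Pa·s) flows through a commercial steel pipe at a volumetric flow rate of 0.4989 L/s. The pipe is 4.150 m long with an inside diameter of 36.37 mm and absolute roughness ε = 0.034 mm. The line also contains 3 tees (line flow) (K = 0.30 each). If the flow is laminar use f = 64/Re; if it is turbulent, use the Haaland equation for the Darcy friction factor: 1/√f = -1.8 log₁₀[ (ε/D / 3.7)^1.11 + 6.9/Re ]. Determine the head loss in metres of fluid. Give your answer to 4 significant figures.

h_f ≈ 0.05652 m

Q = 0.4989 L/s = 0.4989/1000 = 0.0004989 m³/s.
Cross-sectional area A = πD²/4 = π(0.03637)²/4 = 0.001039 m²; mean velocity V = Q/A = 0.0004989/0.001039 = 0.4802 m/s.
Reynolds number Re = ρVD/μ = 1704 · 0.4802 · 0.03637 / 0.00386 = 7710.
Re > 4000 → turbulent. Relative roughness ε/D = 3.4e-05/0.03637 = 0.000935. Haaland: 1/√f = -1.8 log₁₀[(0.000935/3.7)^1.11 + 6.9/7710] = -1.8 log₁₀[0.000102 + 0.000895] = 5.403, so f = 0.03426.
Total minor-loss coefficient ΣK = 3·0.3 = 0.9.
ΔP = [f·L/D + ΣK]·(ρV²/2) = [0.03426·4.15/0.03637 + 0.9]·(1704·0.4802²/2) = [3.909 + 0.9]·196.5 = 944.9 Pa.
Head loss h_f = ΔP/(ρg) = 944.9/(1704·9.81) = 0.05652 m.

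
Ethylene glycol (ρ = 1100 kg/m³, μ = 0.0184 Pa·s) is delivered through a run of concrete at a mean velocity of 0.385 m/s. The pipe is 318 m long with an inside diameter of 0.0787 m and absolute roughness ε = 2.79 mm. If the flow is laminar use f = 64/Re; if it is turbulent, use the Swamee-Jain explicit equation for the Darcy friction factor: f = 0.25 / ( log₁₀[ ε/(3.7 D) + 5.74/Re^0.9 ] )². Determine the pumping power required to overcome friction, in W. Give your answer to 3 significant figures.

Reynolds number Re = ρVD/μ = 1100 · 0.385 · 0.0787 / 0.0184 = 1811.
Re < 2300 → laminar flow, so f = 64/Re = 64/1811 = 0.03533 (the turbulent correlation is not needed).
Darcy-Weisbach: ΔP = f(L/D)(ρV²/2) = 0.03533·(318/0.0787)·(1100·0.385²/2) = 0.03533·4041·81.52 = 1.164e+04 Pa.
Q = V·A = 0.385·0.004865 = 0.001873 m³/s.
Pumping power P = QΔP = 0.001873·1.164e+04 = 21.80 W = 21.8 W.

P ≈ 21.8 W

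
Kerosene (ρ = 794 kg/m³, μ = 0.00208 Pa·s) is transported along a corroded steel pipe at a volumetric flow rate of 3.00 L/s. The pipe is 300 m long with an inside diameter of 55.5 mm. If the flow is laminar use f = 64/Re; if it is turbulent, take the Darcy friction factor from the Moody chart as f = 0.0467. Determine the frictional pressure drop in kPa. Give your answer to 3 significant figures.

Q = 3.00 L/s = 3.00/1000 = 0.003 m³/s.
Cross-sectional area A = πD²/4 = π(0.0555)²/4 = 0.002419 m²; mean velocity V = Q/A = 0.003/0.002419 = 1.24 m/s.
Reynolds number Re = ρVD/μ = 794 · 1.24 · 0.0555 / 0.00208 = 2.627e+04.
Re > 4000 → turbulent; use the Moody-chart value f = 0.0467.
Darcy-Weisbach: ΔP = f(L/D)(ρV²/2) = 0.0467·(300/0.0555)·(794·1.24²/2) = 0.0467·5405·610.5 = 1.541e+05 Pa.
ΔP = 1.541e+05 Pa = 154 kPa.

ΔP ≈ 154 kPa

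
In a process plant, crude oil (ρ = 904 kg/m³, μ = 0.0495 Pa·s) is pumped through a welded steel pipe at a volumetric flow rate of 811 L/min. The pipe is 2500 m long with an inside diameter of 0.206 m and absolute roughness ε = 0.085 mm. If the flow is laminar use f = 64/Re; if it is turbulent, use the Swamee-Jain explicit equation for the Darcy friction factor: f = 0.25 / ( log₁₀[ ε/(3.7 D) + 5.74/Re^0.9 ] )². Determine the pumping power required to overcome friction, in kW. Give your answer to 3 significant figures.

P ≈ 0.512 kW

Q = 811 L/min = 811/60000 = 0.01352 m³/s.
Cross-sectional area A = πD²/4 = π(0.206)²/4 = 0.03333 m²; mean velocity V = Q/A = 0.01352/0.03333 = 0.4056 m/s.
Reynolds number Re = ρVD/μ = 904 · 0.4056 · 0.206 / 0.0495 = 1526.
Re < 2300 → laminar flow, so f = 64/Re = 64/1526 = 0.04195 (the turbulent correlation is not needed).
Darcy-Weisbach: ΔP = f(L/D)(ρV²/2) = 0.04195·(2500/0.206)·(904·0.4056²/2) = 0.04195·1.214e+04·74.34 = 3.784e+04 Pa.
Pumping power P = QΔP = 0.01352·3.784e+04 = 511.5 W = 0.512 kW.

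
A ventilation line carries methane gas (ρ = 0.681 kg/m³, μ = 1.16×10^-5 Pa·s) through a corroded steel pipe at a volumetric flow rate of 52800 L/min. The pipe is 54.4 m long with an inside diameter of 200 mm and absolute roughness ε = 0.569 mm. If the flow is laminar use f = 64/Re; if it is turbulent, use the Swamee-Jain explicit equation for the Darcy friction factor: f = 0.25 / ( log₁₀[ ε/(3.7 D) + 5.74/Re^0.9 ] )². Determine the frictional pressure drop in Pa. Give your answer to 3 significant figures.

ΔP ≈ 1910 Pa

Q = 52800 L/min = 52800/60000 = 0.88 m³/s.
Cross-sectional area A = πD²/4 = π(0.2)²/4 = 0.03142 m²; mean velocity V = Q/A = 0.88/0.03142 = 28.01 m/s.
Reynolds number Re = ρVD/μ = 0.681 · 28.01 · 0.2 / 1.16e-05 = 3.289e+05.
Re > 4000 → turbulent. Relative roughness ε/D = 0.000569/0.2 = 0.00284. Swamee-Jain: f = 0.25/(log₁₀[0.00284/3.7 + 5.74/3.289e+05^0.9])² = 0.25/(log₁₀[0.000769 + 6.22e-05])² = 0.25/(-3.08)² = 0.02635.
Darcy-Weisbach: ΔP = f(L/D)(ρV²/2) = 0.02635·(54.4/0.2)·(0.681·28.01²/2) = 0.02635·272·267.2 = 1915 Pa.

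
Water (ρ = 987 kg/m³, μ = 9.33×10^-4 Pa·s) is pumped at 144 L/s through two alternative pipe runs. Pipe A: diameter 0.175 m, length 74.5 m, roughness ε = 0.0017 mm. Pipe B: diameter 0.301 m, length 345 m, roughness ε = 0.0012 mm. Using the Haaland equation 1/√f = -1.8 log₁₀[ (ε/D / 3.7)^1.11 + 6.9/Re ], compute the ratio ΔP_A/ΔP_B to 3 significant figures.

ΔP_A/ΔP_B ≈ 3.00

Pipe A: V = Q/A = 0.144/0.02405 = 5.987 m/s; Re = 1.108e+06; ε/D = 9.71e-06; Haaland → f = 0.01158; ΔP_A = f(L/D)(ρV²/2) = 8.717e+04 Pa.
Pipe B: V = Q/A = 0.144/0.07116 = 2.024 m/s; Re = 6.444e+05; ε/D = 3.99e-06; Haaland → f = 0.01254; ΔP_B = f(L/D)(ρV²/2) = 2.905e+04 Pa.
ΔP_A/ΔP_B = 8.717e+04/2.905e+04 = 3.00.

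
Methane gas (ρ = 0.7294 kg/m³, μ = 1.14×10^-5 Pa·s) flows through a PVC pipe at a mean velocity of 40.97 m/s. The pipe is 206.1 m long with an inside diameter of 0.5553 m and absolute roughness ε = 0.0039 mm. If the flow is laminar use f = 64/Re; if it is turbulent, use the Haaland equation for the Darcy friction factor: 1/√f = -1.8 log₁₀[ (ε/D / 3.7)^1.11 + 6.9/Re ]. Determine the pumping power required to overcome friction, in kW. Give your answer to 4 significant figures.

Reynolds number Re = ρVD/μ = 0.7294 · 40.97 · 0.5553 / 1.14e-05 = 1.456e+06.
Re > 4000 → turbulent. Relative roughness ε/D = 3.9e-06/0.5553 = 7.02e-06. Haaland: 1/√f = -1.8 log₁₀[(7.02e-06/3.7)^1.11 + 6.9/1.456e+06] = -1.8 log₁₀[4.46e-07 + 4.74e-06] = 9.513, so f = 0.01105.
Darcy-Weisbach: ΔP = f(L/D)(ρV²/2) = 0.01105·(206.1/0.5553)·(0.7294·40.97²/2) = 0.01105·371.2·612.2 = 2510 Pa.
Q = V·A = 40.97·0.2422 = 9.922 m³/s.
Pumping power P = QΔP = 9.922·2510 = 24909 W = 24.91 kW.

P ≈ 24.91 kW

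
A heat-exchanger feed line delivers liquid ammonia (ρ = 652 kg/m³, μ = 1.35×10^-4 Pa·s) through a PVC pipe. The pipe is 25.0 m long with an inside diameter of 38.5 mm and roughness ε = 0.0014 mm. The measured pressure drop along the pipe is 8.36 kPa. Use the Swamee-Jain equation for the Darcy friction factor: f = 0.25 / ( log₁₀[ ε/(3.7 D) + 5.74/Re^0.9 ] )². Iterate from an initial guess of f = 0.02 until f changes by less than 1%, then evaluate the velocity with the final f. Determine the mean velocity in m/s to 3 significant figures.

Rearranging Darcy-Weisbach: V = √(2·ΔP·D/(f·L·ρ)). With ε/D = 1.4e-06/0.0385 = 3.64e-05, iterate starting from f = 0.02:
  f = 0.02 → V = √(2·8360·0.0385/(0.02·25·652)) = 1.405 m/s; Re = ρVD/μ = 2.613e+05; f → 0.01514
  f = 0.01514 → V = 1.615 m/s; Re = 3.003e+05; f → 0.01479
  f = 0.01479 → V = 1.634 m/s; Re = 3.039e+05; f → 0.01476
Converged (Δf/f < 1%). With the final f = 0.01476: V = √(2·8360·0.0385/(0.01476·25·652)) = 1.636 m/s.

V ≈ 1.64 m/s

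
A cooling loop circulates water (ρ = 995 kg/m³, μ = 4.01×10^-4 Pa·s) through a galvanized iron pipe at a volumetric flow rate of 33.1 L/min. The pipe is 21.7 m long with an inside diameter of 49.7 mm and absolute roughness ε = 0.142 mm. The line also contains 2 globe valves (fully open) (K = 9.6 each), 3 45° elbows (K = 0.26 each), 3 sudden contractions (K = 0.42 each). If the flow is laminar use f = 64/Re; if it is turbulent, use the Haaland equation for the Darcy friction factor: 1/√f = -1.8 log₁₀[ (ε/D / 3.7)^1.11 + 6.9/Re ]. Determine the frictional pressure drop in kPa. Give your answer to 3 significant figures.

Q = 33.1 L/min = 33.1/60000 = 0.0005517 m³/s.
Cross-sectional area A = πD²/4 = π(0.0497)²/4 = 0.00194 m²; mean velocity V = Q/A = 0.0005517/0.00194 = 0.2844 m/s.
Reynolds number Re = ρVD/μ = 995 · 0.2844 · 0.0497 / 0.000401 = 3.507e+04.
Re > 4000 → turbulent. Relative roughness ε/D = 0.000142/0.0497 = 0.00286. Haaland: 1/√f = -1.8 log₁₀[(0.00286/3.7)^1.11 + 6.9/3.507e+04] = -1.8 log₁₀[0.000351 + 0.000197] = 5.87, so f = 0.02902.
Total minor-loss coefficient ΣK = 2·9.6 + 3·0.26 + 3·0.42 = 21.2.
ΔP = [f·L/D + ΣK]·(ρV²/2) = [0.02902·21.7/0.0497 + 21.2]·(995·0.2844²/2) = [12.67 + 21.2]·40.23 = 1364 Pa.
ΔP = 1364 Pa = 1.36 kPa.

ΔP ≈ 1.36 kPa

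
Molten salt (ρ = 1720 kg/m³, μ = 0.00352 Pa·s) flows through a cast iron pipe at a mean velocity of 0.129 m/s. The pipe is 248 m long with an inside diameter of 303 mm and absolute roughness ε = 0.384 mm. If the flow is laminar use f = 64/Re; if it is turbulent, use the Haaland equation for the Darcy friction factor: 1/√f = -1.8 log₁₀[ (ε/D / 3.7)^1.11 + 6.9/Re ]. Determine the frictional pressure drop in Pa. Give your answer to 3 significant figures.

Reynolds number Re = ρVD/μ = 1720 · 0.129 · 0.303 / 0.00352 = 1.91e+04.
Re > 4000 → turbulent. Relative roughness ε/D = 0.000384/0.303 = 0.00127. Haaland: 1/√f = -1.8 log₁₀[(0.00127/3.7)^1.11 + 6.9/1.91e+04] = -1.8 log₁₀[0.000142 + 0.000361] = 5.936, so f = 0.02838.
Darcy-Weisbach: ΔP = f(L/D)(ρV²/2) = 0.02838·(248/0.303)·(1720·0.129²/2) = 0.02838·818.5·14.31 = 332.4 Pa.

ΔP ≈ 332 Pa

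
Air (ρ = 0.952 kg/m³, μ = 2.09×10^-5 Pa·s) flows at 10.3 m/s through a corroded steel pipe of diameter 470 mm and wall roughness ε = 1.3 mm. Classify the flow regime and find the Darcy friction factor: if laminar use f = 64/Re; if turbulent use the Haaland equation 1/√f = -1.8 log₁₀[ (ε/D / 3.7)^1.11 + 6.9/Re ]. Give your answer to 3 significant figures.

Re = ρVD/μ = 0.952·10.3·0.47/2.09e-05 = 2.205e+05.
Re > 4000 → turbulent. ε/D = 0.0013/0.47 = 0.00277; Haaland: 1/√f = -1.8 log₁₀[0.000339 + 3.13e-05] = 6.177, so f = 0.02621.

f ≈ 0.0262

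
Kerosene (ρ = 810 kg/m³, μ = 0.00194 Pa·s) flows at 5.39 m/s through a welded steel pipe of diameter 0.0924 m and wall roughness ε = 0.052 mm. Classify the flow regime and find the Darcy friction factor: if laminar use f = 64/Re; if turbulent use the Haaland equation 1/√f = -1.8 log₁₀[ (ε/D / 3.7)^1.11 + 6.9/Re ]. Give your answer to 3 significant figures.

Re = ρVD/μ = 810·5.39·0.0924/0.00194 = 2.079e+05.
Re > 4000 → turbulent. ε/D = 5.2e-05/0.0924 = 0.000563; Haaland: 1/√f = -1.8 log₁₀[5.78e-05 + 3.32e-05] = 7.274, so f = 0.0189.

f ≈ 0.0189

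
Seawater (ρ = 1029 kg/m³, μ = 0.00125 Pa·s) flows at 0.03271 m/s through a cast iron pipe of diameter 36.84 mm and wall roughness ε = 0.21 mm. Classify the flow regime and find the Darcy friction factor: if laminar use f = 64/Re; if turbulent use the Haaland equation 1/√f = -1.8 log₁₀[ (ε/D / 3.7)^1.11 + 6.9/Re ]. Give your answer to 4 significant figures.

f ≈ 0.06452

Re = ρVD/μ = 1029·0.03271·0.03684/0.00125 = 992.
Re < 2300 → laminar, so f = 64/Re = 0.06452 (roughness is irrelevant in laminar flow).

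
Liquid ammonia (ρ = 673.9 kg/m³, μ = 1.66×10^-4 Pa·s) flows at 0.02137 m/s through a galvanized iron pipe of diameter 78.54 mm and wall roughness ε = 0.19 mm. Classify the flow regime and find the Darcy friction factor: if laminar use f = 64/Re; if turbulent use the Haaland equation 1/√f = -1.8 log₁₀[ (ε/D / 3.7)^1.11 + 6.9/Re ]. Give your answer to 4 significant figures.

Re = ρVD/μ = 673.9·0.02137·0.07854/0.000166 = 6814.
Re > 4000 → turbulent. ε/D = 0.00019/0.07854 = 0.00242; Haaland: 1/√f = -1.8 log₁₀[0.000292 + 0.00101] = 5.192, so f = 0.03709.

f ≈ 0.03709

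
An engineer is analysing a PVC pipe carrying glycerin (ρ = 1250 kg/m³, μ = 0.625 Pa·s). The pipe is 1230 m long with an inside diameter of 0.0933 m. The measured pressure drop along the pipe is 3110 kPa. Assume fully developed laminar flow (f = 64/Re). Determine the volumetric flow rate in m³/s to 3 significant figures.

For laminar flow, f = 64/Re with Re = ρVD/μ, so Darcy-Weisbach reduces to ΔP = 32μLV/D². Solving for V: V = ΔP·D²/(32μL) = 3.11e+06·(0.0933)²/(32·0.625·1230) = 1.1 m/s.
Check: Re = ρVD/μ = 1250·1.1·0.0933/0.625 = 205.4 < 2300, so the laminar assumption holds.
Q = V·A = 1.1·(π/4·0.0933²) = 0.007524 m³/s = 0.00752 m³/s.

Q ≈ 0.00752 m³/s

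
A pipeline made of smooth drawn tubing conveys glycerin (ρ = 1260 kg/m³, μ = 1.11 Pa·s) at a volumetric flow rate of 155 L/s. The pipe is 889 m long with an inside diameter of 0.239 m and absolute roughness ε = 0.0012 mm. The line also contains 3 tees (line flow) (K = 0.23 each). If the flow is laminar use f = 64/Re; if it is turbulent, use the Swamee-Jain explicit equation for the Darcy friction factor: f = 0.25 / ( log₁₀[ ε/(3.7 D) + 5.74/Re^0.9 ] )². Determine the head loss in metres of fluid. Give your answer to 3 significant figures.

h_f ≈ 155 m

Q = 155 L/s = 155/1000 = 0.155 m³/s.
Cross-sectional area A = πD²/4 = π(0.239)²/4 = 0.04486 m²; mean velocity V = Q/A = 0.155/0.04486 = 3.455 m/s.
Reynolds number Re = ρVD/μ = 1260 · 3.455 · 0.239 / 1.11 = 937.3.
Re < 2300 → laminar flow, so f = 64/Re = 64/937.3 = 0.06828 (the turbulent correlation is not needed).
Total minor-loss coefficient ΣK = 3·0.23 = 0.69.
ΔP = [f·L/D + ΣK]·(ρV²/2) = [0.06828·889/0.239 + 0.69]·(1260·3.455²/2) = [254 + 0.69]·7520 = 1.915e+06 Pa.
Head loss h_f = ΔP/(ρg) = 1.915e+06/(1260·9.81) = 155 m.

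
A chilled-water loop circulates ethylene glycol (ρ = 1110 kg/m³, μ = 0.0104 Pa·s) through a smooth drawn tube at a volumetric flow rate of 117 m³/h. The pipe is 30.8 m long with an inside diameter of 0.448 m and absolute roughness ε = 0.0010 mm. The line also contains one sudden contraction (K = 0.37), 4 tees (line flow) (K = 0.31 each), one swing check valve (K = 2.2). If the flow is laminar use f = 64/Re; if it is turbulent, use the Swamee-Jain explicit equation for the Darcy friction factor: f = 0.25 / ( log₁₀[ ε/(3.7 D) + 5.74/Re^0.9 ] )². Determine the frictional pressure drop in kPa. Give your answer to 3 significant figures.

Q = 117 m³/h = 117/3600 = 0.0325 m³/s.
Cross-sectional area A = πD²/4 = π(0.448)²/4 = 0.1576 m²; mean velocity V = Q/A = 0.0325/0.1576 = 0.2062 m/s.
Reynolds number Re = ρVD/μ = 1110 · 0.2062 · 0.448 / 0.0104 = 9858.
Re > 4000 → turbulent. Relative roughness ε/D = 1e-06/0.448 = 2.23e-06. Swamee-Jain: f = 0.25/(log₁₀[2.23e-06/3.7 + 5.74/9858^0.9])² = 0.25/(log₁₀[6.03e-07 + 0.00146])² = 0.25/(-2.835)² = 0.0311.
Total minor-loss coefficient ΣK = 1·0.37 + 4·0.31 + 1·2.2 = 3.81.
ΔP = [f·L/D + ΣK]·(ρV²/2) = [0.0311·30.8/0.448 + 3.81]·(1110·0.2062²/2) = [2.138 + 3.81]·23.59 = 140.3 Pa.
ΔP = 140.3 Pa = 0.140 kPa.

ΔP ≈ 0.140 kPa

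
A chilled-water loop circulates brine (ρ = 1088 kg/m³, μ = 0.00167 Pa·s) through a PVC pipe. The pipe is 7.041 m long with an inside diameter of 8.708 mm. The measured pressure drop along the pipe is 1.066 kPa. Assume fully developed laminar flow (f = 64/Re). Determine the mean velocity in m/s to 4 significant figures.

V ≈ 0.2148 m/s

For laminar flow, f = 64/Re with Re = ρVD/μ, so Darcy-Weisbach reduces to ΔP = 32μLV/D². Solving for V: V = ΔP·D²/(32μL) = 1066·(0.008708)²/(32·0.00167·7.041) = 0.2148 m/s.
Check: Re = ρVD/μ = 1088·0.2148·0.008708/0.00167 = 1219 < 2300, so the laminar assumption holds.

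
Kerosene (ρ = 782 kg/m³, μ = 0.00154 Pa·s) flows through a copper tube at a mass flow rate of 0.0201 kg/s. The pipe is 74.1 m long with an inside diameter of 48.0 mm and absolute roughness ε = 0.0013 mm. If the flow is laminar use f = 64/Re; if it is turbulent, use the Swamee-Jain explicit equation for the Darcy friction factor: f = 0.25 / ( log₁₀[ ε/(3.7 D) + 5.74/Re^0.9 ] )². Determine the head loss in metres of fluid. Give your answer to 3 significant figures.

h_f ≈ 0.00293 m

A = πD²/4 = π(0.048)²/4 = 0.00181 m²; mean velocity V = ṁ/(ρA) = 0.0201/(782 · 0.00181) = 0.0142 m/s.
Reynolds number Re = ρVD/μ = 782 · 0.0142 · 0.048 / 0.00154 = 346.2.
Re < 2300 → laminar flow, so f = 64/Re = 64/346.2 = 0.1849 (the turbulent correlation is not needed).
Darcy-Weisbach: ΔP = f(L/D)(ρV²/2) = 0.1849·(74.1/0.048)·(782·0.0142²/2) = 0.1849·1544·0.07889 = 22.51 Pa.
Head loss h_f = ΔP/(ρg) = 22.51/(782·9.81) = 0.00293 m.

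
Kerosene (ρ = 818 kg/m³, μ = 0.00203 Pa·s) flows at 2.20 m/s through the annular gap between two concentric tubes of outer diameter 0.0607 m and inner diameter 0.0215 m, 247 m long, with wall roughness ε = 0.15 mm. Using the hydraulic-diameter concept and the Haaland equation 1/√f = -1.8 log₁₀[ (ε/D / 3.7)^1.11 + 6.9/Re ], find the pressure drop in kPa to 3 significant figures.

ΔP ≈ 384 kPa

Hydraulic diameter D_h = 4A/P = D_o - D_i = 0.0607 - 0.0215 = 0.0392 m.
Re = ρVD_h/μ = 818·2.2·0.0392/0.00203 = 3.475e+04.
ε/D_h = 0.00015/0.0392 = 0.00383; Haaland gives 1/√f = -1.8 log₁₀[0.000486+0.000199] = 5.697, so f = 0.03081.
ΔP = f(L/D_h)(ρV²/2) = 0.03081·247/0.0392·1980 = 3.843e+05 Pa.
ΔP = 384 kPa.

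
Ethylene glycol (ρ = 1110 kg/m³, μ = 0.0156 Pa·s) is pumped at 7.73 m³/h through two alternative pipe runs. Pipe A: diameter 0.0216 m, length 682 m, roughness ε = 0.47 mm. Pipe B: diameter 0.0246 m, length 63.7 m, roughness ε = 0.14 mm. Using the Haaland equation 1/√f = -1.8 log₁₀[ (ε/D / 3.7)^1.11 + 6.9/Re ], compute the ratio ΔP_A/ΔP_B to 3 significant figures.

ΔP_A/ΔP_B ≈ 28.0

Pipe A: V = Q/A = 0.002147/0.0003664 = 5.86 m/s; Re = 9006; ε/D = 0.0218; Haaland → f = 0.0542; ΔP_A = f(L/D)(ρV²/2) = 3.261e+07 Pa.
Pipe B: V = Q/A = 0.002147/0.0004753 = 4.518 m/s; Re = 7908; ε/D = 0.00569; Haaland → f = 0.03969; ΔP_B = f(L/D)(ρV²/2) = 1.164e+06 Pa.
ΔP_A/ΔP_B = 3.261e+07/1.164e+06 = 28.0.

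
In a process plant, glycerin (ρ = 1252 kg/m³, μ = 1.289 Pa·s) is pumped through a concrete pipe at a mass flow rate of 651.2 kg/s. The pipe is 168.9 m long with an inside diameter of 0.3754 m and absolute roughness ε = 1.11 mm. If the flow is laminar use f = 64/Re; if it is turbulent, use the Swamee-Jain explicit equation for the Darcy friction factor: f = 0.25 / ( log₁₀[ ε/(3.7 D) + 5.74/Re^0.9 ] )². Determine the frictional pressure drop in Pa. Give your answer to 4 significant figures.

A = πD²/4 = π(0.3754)²/4 = 0.1107 m²; mean velocity V = ṁ/(ρA) = 651.2/(1252 · 0.1107) = 4.699 m/s.
Reynolds number Re = ρVD/μ = 1252 · 4.699 · 0.3754 / 1.29 = 1713.
Re < 2300 → laminar flow, so f = 64/Re = 64/1713 = 0.03735 (the turbulent correlation is not needed).
Darcy-Weisbach: ΔP = f(L/D)(ρV²/2) = 0.03735·(168.9/0.3754)·(1252·4.699²/2) = 0.03735·449.9·1.382e+04 = 2.323e+05 Pa.

ΔP ≈ 232300 Pa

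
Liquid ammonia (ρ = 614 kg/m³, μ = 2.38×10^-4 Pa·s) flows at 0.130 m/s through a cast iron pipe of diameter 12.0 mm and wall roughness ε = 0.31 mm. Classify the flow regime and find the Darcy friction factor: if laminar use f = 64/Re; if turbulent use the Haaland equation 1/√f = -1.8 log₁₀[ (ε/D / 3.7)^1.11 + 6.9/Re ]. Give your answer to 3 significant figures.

f ≈ 0.0615

Re = ρVD/μ = 614·0.13·0.012/0.000238 = 4025.
Re > 4000 → turbulent. ε/D = 0.00031/0.012 = 0.0258; Haaland: 1/√f = -1.8 log₁₀[0.00404 + 0.00171] = 4.031, so f = 0.06153.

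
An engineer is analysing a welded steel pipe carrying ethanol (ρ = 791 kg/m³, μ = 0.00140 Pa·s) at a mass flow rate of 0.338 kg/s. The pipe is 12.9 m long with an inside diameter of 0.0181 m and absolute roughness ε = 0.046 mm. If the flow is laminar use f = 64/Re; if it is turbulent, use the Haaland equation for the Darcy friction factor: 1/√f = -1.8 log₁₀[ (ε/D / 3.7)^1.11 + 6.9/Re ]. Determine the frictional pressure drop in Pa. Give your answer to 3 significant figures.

ΔP ≈ 24200 Pa

A = πD²/4 = π(0.0181)²/4 = 0.0002573 m²; mean velocity V = ṁ/(ρA) = 0.338/(791 · 0.0002573) = 1.661 m/s.
Reynolds number Re = ρVD/μ = 791 · 1.661 · 0.0181 / 0.0014 = 1.698e+04.
Re > 4000 → turbulent. Relative roughness ε/D = 4.6e-05/0.0181 = 0.00254. Haaland: 1/√f = -1.8 log₁₀[(0.00254/3.7)^1.11 + 6.9/1.698e+04] = -1.8 log₁₀[0.000308 + 0.000406] = 5.663, so f = 0.03119.
Darcy-Weisbach: ΔP = f(L/D)(ρV²/2) = 0.03119·(12.9/0.0181)·(791·1.661²/2) = 0.03119·712.7·1091 = 2.424e+04 Pa.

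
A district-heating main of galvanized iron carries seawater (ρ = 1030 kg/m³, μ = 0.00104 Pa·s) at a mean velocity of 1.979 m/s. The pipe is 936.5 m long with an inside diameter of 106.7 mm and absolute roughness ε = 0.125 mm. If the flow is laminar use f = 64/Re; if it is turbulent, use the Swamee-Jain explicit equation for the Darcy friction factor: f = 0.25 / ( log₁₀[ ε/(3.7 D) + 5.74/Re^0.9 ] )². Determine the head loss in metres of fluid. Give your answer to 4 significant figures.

Reynolds number Re = ρVD/μ = 1030 · 1.979 · 0.1067 / 0.00104 = 2.091e+05.
Re > 4000 → turbulent. Relative roughness ε/D = 0.000125/0.1067 = 0.00117. Swamee-Jain: f = 0.25/(log₁₀[0.00117/3.7 + 5.74/2.091e+05^0.9])² = 0.25/(log₁₀[0.000317 + 9.34e-05])² = 0.25/(-3.387)² = 0.02179.
Darcy-Weisbach: ΔP = f(L/D)(ρV²/2) = 0.02179·(936.5/0.1067)·(1030·1.979²/2) = 0.02179·8777·2017 = 3.858e+05 Pa.
Head loss h_f = ΔP/(ρg) = 3.858e+05/(1030·9.81) = 38.18 m.

h_f ≈ 38.18 m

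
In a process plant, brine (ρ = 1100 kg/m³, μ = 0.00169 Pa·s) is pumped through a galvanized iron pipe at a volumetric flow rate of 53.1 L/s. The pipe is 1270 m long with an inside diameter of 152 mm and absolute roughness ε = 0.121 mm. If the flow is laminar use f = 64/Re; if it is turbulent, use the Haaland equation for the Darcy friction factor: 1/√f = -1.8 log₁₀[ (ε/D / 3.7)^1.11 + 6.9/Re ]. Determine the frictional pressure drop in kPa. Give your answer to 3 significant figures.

Q = 53.1 L/s = 53.1/1000 = 0.0531 m³/s.
Cross-sectional area A = πD²/4 = π(0.152)²/4 = 0.01815 m²; mean velocity V = Q/A = 0.0531/0.01815 = 2.926 m/s.
Reynolds number Re = ρVD/μ = 1100 · 2.926 · 0.152 / 0.00169 = 2.895e+05.
Re > 4000 → turbulent. Relative roughness ε/D = 0.000121/0.152 = 0.000796. Haaland: 1/√f = -1.8 log₁₀[(0.000796/3.7)^1.11 + 6.9/2.895e+05] = -1.8 log₁₀[8.5e-05 + 2.38e-05] = 7.134, so f = 0.01965.
Darcy-Weisbach: ΔP = f(L/D)(ρV²/2) = 0.01965·(1270/0.152)·(1100·2.926²/2) = 0.01965·8355·4710 = 7.732e+05 Pa.
ΔP = 7.732e+05 Pa = 773 kPa.

ΔP ≈ 773 kPa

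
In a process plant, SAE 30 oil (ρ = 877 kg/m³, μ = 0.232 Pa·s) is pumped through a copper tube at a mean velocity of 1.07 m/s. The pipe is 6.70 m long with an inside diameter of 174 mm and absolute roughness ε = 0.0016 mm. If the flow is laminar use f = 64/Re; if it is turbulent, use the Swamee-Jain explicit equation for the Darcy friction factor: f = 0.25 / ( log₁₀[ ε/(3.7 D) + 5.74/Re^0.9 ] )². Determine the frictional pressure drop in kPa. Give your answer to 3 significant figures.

Reynolds number Re = ρVD/μ = 877 · 1.07 · 0.174 / 0.232 = 703.8.
Re < 2300 → laminar flow, so f = 64/Re = 64/703.8 = 0.09094 (the turbulent correlation is not needed).
Darcy-Weisbach: ΔP = f(L/D)(ρV²/2) = 0.09094·(6.7/0.174)·(877·1.07²/2) = 0.09094·38.51·502 = 1758 Pa.
ΔP = 1758 Pa = 1.76 kPa.

ΔP ≈ 1.76 kPa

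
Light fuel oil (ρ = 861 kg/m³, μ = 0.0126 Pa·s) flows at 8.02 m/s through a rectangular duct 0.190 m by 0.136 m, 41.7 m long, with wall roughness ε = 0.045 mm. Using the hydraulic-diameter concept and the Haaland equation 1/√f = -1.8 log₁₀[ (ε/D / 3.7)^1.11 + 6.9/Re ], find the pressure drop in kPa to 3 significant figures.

ΔP ≈ 142 kPa

Hydraulic diameter D_h = 4A/P = 4·(0.19·0.136)/(2·(0.19+0.136)) = 0.1034/0.652 = 0.1585 m.
Re = ρVD_h/μ = 861·8.02·0.1585/0.0126 = 8.688e+04.
ε/D_h = 4.5e-05/0.1585 = 0.000284; Haaland gives 1/√f = -1.8 log₁₀[2.71e-05+7.94e-05] = 7.151, so f = 0.01956.
ΔP = f(L/D_h)(ρV²/2) = 0.01956·41.7/0.1585·2.769e+04 = 1.424e+05 Pa.
ΔP = 142 kPa.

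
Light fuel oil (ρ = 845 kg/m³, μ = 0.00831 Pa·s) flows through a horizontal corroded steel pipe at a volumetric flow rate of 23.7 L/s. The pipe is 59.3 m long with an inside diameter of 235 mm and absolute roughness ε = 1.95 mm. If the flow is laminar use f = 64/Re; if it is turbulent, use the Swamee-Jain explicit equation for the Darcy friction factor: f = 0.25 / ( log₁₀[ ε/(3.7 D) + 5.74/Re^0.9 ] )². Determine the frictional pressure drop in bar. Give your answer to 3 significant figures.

ΔP ≈ 0.0130 bar

Q = 23.7 L/s = 23.7/1000 = 0.0237 m³/s.
Cross-sectional area A = πD²/4 = π(0.235)²/4 = 0.04337 m²; mean velocity V = Q/A = 0.0237/0.04337 = 0.5464 m/s.
Reynolds number Re = ρVD/μ = 845 · 0.5464 · 0.235 / 0.00831 = 1.306e+04.
Re > 4000 → turbulent. Relative roughness ε/D = 0.00195/0.235 = 0.0083. Swamee-Jain: f = 0.25/(log₁₀[0.0083/3.7 + 5.74/1.306e+04^0.9])² = 0.25/(log₁₀[0.00224 + 0.00113])² = 0.25/(-2.471)² = 0.04093.
Darcy-Weisbach: ΔP = f(L/D)(ρV²/2) = 0.04093·(59.3/0.235)·(845·0.5464²/2) = 0.04093·252.3·126.1 = 1303 Pa.
ΔP = 1303 Pa = 0.0130 bar.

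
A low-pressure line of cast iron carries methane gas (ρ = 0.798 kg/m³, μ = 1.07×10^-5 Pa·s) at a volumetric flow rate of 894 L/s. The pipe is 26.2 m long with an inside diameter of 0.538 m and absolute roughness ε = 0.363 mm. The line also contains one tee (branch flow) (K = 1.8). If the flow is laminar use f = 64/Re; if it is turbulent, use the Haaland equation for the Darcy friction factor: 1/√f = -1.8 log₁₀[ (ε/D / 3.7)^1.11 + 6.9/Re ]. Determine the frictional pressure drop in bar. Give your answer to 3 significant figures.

ΔP ≈ 1.71×10^-4 bar

Q = 894 L/s = 894/1000 = 0.894 m³/s.
Cross-sectional area A = πD²/4 = π(0.538)²/4 = 0.2273 m²; mean velocity V = Q/A = 0.894/0.2273 = 3.933 m/s.
Reynolds number Re = ρVD/μ = 0.798 · 3.933 · 0.538 / 1.07e-05 = 1.578e+05.
Re > 4000 → turbulent. Relative roughness ε/D = 0.000363/0.538 = 0.000675. Haaland: 1/√f = -1.8 log₁₀[(0.000675/3.7)^1.11 + 6.9/1.578e+05] = -1.8 log₁₀[7.07e-05 + 4.37e-05] = 7.094, so f = 0.01987.
Total minor-loss coefficient ΣK = 1·1.8 = 1.8.
ΔP = [f·L/D + ΣK]·(ρV²/2) = [0.01987·26.2/0.538 + 1.8]·(0.798·3.933²/2) = [0.9676 + 1.8]·6.171 = 17.08 Pa.
ΔP = 17.08 Pa = 1.71×10^-4 bar.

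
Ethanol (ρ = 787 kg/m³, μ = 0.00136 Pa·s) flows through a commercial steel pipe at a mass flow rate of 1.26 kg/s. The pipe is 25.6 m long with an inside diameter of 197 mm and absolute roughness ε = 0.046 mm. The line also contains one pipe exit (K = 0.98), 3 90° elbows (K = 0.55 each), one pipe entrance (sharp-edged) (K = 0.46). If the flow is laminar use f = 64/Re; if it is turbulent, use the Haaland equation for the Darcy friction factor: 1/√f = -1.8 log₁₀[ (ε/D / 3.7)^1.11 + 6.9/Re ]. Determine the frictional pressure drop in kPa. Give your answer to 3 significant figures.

ΔP ≈ 0.00843 kPa

A = πD²/4 = π(0.197)²/4 = 0.03048 m²; mean velocity V = ṁ/(ρA) = 1.26/(787 · 0.03048) = 0.05253 m/s.
Reynolds number Re = ρVD/μ = 787 · 0.05253 · 0.197 / 0.00136 = 5988.
Re > 4000 → turbulent. Relative roughness ε/D = 4.6e-05/0.197 = 0.000234. Haaland: 1/√f = -1.8 log₁₀[(0.000234/3.7)^1.11 + 6.9/5988] = -1.8 log₁₀[2.18e-05 + 0.00115] = 5.275, so f = 0.03594.
Total minor-loss coefficient ΣK = 1·0.98 + 3·0.55 + 1·0.46 = 3.09.
ΔP = [f·L/D + ΣK]·(ρV²/2) = [0.03594·25.6/0.197 + 3.09]·(787·0.05253²/2) = [4.671 + 3.09]·1.086 = 8.426 Pa.
ΔP = 8.426 Pa = 0.00843 kPa.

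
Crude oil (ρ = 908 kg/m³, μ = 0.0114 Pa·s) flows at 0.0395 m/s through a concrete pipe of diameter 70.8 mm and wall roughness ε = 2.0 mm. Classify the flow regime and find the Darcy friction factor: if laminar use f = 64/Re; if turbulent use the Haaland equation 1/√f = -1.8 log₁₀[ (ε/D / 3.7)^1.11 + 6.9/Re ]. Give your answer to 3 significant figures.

Re = ρVD/μ = 908·0.0395·0.0708/0.0114 = 222.7.
Re < 2300 → laminar, so f = 64/Re = 0.2873 (roughness is irrelevant in laminar flow).

f ≈ 0.287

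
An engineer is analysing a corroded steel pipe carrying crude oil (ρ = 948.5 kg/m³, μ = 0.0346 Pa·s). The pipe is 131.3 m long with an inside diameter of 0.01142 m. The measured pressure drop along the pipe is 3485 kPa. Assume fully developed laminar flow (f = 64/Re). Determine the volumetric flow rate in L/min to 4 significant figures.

Q ≈ 19.21 L/min

For laminar flow, f = 64/Re with Re = ρVD/μ, so Darcy-Weisbach reduces to ΔP = 32μLV/D². Solving for V: V = ΔP·D²/(32μL) = 3.485e+06·(0.01142)²/(32·0.0346·131.3) = 3.126 m/s.
Check: Re = ρVD/μ = 948.5·3.126·0.01142/0.0346 = 978.7 < 2300, so the laminar assumption holds.
Q = V·A = 3.126·(π/4·0.01142²) = 0.0003202 m³/s = 19.21 L/min.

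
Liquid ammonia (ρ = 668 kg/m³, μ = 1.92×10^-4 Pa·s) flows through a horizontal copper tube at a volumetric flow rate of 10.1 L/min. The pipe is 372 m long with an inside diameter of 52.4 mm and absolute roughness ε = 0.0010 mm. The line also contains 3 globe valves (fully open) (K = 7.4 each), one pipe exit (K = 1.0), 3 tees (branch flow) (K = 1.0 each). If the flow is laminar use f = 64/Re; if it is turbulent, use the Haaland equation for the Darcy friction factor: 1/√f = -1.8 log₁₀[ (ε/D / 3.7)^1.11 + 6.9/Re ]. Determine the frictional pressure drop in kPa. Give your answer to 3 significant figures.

Q = 10.1 L/min = 10.1/60000 = 0.0001683 m³/s.
Cross-sectional area A = πD²/4 = π(0.0524)²/4 = 0.002157 m²; mean velocity V = Q/A = 0.0001683/0.002157 = 0.07806 m/s.
Reynolds number Re = ρVD/μ = 668 · 0.07806 · 0.0524 / 0.000192 = 1.423e+04.
Re > 4000 → turbulent. Relative roughness ε/D = 1e-06/0.0524 = 1.91e-05. Haaland: 1/√f = -1.8 log₁₀[(1.91e-05/3.7)^1.11 + 6.9/1.423e+04] = -1.8 log₁₀[1.35e-06 + 0.000485] = 5.964, so f = 0.02812.
Total minor-loss coefficient ΣK = 3·7.4 + 1·1 + 3·1 = 26.2.
ΔP = [f·L/D + ΣK]·(ρV²/2) = [0.02812·372/0.0524 + 26.2]·(668·0.07806²/2) = [199.6 + 26.2]·2.035 = 459.5 Pa.
ΔP = 459.5 Pa = 0.460 kPa.

ΔP ≈ 0.460 kPa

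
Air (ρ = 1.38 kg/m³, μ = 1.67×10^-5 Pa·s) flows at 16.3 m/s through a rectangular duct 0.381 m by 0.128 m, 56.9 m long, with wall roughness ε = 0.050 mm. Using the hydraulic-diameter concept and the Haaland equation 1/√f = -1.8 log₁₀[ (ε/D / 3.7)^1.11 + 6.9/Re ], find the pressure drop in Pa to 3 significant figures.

Hydraulic diameter D_h = 4A/P = 4·(0.381·0.128)/(2·(0.381+0.128)) = 0.1951/1.018 = 0.1916 m.
Re = ρVD_h/μ = 1.38·16.3·0.1916/1.67e-05 = 2.581e+05.
ε/D_h = 5e-05/0.1916 = 0.000261; Haaland gives 1/√f = -1.8 log₁₀[2.46e-05+2.67e-05] = 7.721, so f = 0.01678.
ΔP = f(L/D_h)(ρV²/2) = 0.01678·56.9/0.1916·183.3 = 913.2 Pa.

ΔP ≈ 913 Pa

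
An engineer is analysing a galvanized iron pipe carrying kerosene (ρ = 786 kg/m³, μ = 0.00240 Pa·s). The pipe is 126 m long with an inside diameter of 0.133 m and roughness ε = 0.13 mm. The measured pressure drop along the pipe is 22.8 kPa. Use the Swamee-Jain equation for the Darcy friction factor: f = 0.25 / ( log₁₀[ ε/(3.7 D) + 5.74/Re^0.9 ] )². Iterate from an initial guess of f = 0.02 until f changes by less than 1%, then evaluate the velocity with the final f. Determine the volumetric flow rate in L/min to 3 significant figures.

Q ≈ 1360 L/min

Rearranging Darcy-Weisbach: V = √(2·ΔP·D/(f·L·ρ)). With ε/D = 0.00013/0.133 = 0.000977, iterate starting from f = 0.02:
  f = 0.02 → V = √(2·2.28e+04·0.133/(0.02·126·786)) = 1.75 m/s; Re = ρVD/μ = 7.622e+04; f → 0.02289
  f = 0.02289 → V = 1.636 m/s; Re = 7.124e+04; f → 0.02307
Converged (Δf/f < 1%). With the final f = 0.02307: V = √(2·2.28e+04·0.133/(0.02307·126·786)) = 1.629 m/s.
Q = V·A = 1.629·(π/4·0.133²) = 0.02264 m³/s = 1360 L/min.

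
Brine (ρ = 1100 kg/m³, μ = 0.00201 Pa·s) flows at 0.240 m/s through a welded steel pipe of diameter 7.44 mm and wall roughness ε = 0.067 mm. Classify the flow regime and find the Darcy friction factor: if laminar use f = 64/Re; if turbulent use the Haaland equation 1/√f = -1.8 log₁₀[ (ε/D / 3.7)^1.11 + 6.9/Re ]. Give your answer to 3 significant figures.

f ≈ 0.0655

Re = ρVD/μ = 1100·0.24·0.00744/0.00201 = 977.2.
Re < 2300 → laminar, so f = 64/Re = 0.06549 (roughness is irrelevant in laminar flow).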